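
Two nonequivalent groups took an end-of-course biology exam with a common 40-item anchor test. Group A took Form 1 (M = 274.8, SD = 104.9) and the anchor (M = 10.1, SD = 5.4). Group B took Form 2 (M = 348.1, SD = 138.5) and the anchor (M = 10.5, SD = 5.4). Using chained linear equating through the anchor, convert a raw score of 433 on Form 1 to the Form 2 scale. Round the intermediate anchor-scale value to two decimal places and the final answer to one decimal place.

Form 1 → anchor (Group A): v = (5.4/104.9)(433 − 274.8) + 10.1 = 18.24
anchor → Form 2 (Group B): y = (138.5/5.4)(18.24 − 10.5) + 348.1 = 546.6

546.6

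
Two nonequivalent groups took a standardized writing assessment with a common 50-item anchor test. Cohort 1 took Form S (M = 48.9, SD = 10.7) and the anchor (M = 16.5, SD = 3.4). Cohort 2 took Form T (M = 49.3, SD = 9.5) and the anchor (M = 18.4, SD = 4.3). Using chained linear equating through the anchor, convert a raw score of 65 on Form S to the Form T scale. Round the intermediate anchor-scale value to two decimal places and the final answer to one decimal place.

56.4

Form S → anchor (Cohort 1): v = (3.4/10.7)(65 − 48.9) + 16.5 = 21.62
anchor → Form T (Cohort 2): y = (9.5/4.3)(21.62 − 18.4) + 49.3 = 56.4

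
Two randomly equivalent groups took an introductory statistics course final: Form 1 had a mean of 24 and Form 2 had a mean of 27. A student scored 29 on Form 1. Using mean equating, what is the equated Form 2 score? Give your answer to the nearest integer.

32

Mean equating: y = x + (M_Y − M_X) = 29 + (27 − 24) = 32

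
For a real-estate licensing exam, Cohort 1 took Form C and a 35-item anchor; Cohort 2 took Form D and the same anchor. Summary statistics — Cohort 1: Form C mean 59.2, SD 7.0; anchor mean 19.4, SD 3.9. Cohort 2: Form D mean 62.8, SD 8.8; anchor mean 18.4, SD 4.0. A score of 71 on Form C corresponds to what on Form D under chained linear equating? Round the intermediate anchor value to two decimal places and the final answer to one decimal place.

Form C → anchor (Cohort 1): v = (3.9/7.0)(71 − 59.2) + 19.4 = 25.97
anchor → Form D (Cohort 2): y = (8.8/4.0)(25.97 − 18.4) + 62.8 = 79.5

79.5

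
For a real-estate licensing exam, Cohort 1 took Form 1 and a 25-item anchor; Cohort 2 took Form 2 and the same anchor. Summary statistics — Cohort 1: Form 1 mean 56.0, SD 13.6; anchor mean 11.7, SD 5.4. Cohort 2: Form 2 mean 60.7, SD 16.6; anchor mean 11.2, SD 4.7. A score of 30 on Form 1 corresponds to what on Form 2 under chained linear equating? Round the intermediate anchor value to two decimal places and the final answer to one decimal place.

Form 1 → anchor (Cohort 1): v = (5.4/13.6)(30 − 56.0) + 11.7 = 1.38
anchor → Form 2 (Cohort 2): y = (16.6/4.7)(1.38 − 11.2) + 60.7 = 26.0

26.0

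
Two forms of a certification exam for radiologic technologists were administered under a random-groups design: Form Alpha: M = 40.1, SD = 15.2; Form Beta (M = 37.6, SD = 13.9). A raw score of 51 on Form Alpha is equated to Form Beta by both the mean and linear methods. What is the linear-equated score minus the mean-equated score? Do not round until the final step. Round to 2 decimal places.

Mean-equated: 51 + (37.6 − 40.1) = 48.50
Linear-equated: (13.9/15.2)(51 − 40.1) + 37.6 = 47.568
Difference = 47.568 − 48.50 = -0.93

-0.93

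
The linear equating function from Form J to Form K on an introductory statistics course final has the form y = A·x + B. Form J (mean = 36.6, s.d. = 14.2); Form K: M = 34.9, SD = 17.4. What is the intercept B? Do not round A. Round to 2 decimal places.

A = SD_Y / SD_X = 17.4 / 14.2 = 1.225352
B = M_Y − A·M_X = 34.9 − 1.225352 × 36.6 = -9.95

-9.95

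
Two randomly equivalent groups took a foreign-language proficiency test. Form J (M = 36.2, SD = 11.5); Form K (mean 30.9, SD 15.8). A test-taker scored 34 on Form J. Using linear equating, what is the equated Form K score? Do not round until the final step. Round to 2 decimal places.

Linear equating: y = (SD_Y/SD_X)(x − M_X) + M_Y
y = (15.8/11.5)(34 − 36.2) + 30.9
y = 1.373913 × -2.2 + 30.9 = -3.0226 + 30.9 = 27.88

27.88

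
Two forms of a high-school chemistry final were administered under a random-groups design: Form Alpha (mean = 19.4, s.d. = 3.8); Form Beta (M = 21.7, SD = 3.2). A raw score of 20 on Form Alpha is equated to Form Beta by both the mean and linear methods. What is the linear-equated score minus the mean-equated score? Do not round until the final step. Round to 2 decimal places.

-0.09

Mean-equated: 20 + (21.7 − 19.4) = 22.30
Linear-equated: (3.2/3.8)(20 − 19.4) + 21.7 = 22.205
Difference = 22.205 − 22.30 = -0.09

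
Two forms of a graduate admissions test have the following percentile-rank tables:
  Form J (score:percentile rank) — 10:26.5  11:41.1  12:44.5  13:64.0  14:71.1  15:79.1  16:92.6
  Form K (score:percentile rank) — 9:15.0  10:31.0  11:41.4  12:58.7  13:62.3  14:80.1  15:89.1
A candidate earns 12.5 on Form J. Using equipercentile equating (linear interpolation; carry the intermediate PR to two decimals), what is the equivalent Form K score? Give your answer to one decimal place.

PR of 12.5 on Form J: 44.5 + (12.5 − 12)/(13 − 12) × (64.0 − 44.5) = 54.25
On Form K, PR 54.25 falls between score 11 (PR 41.4) and 12 (PR 58.7).
Interpolate: 11 + (54.25 − 41.4)/(58.7 − 41.4) × (12 − 11) = 11.7

11.7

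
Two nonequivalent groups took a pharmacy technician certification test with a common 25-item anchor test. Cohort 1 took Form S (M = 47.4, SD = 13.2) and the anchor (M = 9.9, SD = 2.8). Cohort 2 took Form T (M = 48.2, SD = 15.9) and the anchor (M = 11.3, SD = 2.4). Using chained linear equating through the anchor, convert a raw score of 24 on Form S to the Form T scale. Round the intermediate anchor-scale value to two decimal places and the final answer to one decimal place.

6.1

Form S → anchor (Cohort 1): v = (2.8/13.2)(24 − 47.4) + 9.9 = 4.94
anchor → Form T (Cohort 2): y = (15.9/2.4)(4.94 − 11.3) + 48.2 = 6.1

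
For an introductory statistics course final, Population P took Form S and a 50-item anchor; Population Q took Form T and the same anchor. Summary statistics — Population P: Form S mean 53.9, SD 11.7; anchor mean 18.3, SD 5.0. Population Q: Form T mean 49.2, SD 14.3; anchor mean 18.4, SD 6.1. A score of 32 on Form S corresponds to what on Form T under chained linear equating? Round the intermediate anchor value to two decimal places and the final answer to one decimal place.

Form S → anchor (Population P): v = (5.0/11.7)(32 − 53.9) + 18.3 = 8.94
anchor → Form T (Population Q): y = (14.3/6.1)(8.94 − 18.4) + 49.2 = 27.0

27.0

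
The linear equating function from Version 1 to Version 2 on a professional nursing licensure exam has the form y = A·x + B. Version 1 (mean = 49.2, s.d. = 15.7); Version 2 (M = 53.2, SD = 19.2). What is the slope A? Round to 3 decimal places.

A = SD_Y / SD_X = 19.2 / 15.7 = 1.223

1.223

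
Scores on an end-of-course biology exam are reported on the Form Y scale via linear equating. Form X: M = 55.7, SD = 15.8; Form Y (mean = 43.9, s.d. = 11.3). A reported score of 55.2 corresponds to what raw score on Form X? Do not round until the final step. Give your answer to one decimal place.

71.5

Invert y = (SD_Y/SD_X)(x − M_X) + M_Y:
x = (SD_X/SD_Y)(y − M_Y) + M_X = (15.8/11.3)(55.2 − 43.9) + 55.7
x = 1.398230 × 11.300 + 55.7 = 71.5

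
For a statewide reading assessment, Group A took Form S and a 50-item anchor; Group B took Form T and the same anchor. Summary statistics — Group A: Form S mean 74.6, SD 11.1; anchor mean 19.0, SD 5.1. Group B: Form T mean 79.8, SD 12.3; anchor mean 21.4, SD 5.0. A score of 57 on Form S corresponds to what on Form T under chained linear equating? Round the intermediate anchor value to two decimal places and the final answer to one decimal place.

54.0

Form S → anchor (Group A): v = (5.1/11.1)(57 − 74.6) + 19.0 = 10.91
anchor → Form T (Group B): y = (12.3/5.0)(10.91 − 21.4) + 79.8 = 54.0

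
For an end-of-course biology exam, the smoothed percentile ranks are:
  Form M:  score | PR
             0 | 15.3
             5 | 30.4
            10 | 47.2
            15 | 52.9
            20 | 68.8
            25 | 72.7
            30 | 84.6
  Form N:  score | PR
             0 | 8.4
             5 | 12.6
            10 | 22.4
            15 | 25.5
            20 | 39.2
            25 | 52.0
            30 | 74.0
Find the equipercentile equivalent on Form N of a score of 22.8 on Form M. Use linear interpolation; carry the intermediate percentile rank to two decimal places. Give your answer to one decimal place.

29.3

PR of 22.8 on Form M: 68.8 + (22.8 − 20)/(25 − 20) × (72.7 − 68.8) = 70.98
On Form N, PR 70.98 falls between score 25 (PR 52.0) and 30 (PR 74.0).
Interpolate: 25 + (70.98 − 52.0)/(74.0 − 52.0) × (30 − 25) = 29.3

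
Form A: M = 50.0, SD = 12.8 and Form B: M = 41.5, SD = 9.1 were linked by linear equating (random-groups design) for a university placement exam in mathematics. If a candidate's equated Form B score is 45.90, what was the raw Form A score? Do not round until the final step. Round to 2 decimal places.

56.19

Invert y = (SD_Y/SD_X)(x − M_X) + M_Y:
x = (SD_X/SD_Y)(y − M_Y) + M_X = (12.8/9.1)(45.90 − 41.5) + 50.0
x = 1.406593 × 4.400 + 50.0 = 56.19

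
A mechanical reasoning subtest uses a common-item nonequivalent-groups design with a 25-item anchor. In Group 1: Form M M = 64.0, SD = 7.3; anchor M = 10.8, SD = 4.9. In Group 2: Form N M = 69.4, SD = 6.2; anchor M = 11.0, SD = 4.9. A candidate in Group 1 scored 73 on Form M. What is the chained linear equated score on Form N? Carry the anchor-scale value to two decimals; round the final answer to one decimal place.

Form M → anchor (Group 1): v = (4.9/7.3)(73 − 64.0) + 10.8 = 16.84
anchor → Form N (Group 2): y = (6.2/4.9)(16.84 − 11.0) + 69.4 = 76.8

76.8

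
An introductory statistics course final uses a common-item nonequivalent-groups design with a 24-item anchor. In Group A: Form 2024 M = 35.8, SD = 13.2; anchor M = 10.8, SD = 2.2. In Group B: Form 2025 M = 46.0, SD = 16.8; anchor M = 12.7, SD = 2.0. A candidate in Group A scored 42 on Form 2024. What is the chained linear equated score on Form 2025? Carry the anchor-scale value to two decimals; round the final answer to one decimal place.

38.7

Form 2024 → anchor (Group A): v = (2.2/13.2)(42 − 35.8) + 10.8 = 11.83
anchor → Form 2025 (Group B): y = (16.8/2.0)(11.83 − 12.7) + 46.0 = 38.7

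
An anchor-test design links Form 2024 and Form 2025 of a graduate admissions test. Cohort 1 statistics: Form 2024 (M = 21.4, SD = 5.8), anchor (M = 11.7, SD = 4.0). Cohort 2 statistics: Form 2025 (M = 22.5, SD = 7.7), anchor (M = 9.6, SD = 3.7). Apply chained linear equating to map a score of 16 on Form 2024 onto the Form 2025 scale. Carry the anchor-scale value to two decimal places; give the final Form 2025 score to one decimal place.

Form 2024 → anchor (Cohort 1): v = (4.0/5.8)(16 − 21.4) + 11.7 = 7.98
anchor → Form 2025 (Cohort 2): y = (7.7/3.7)(7.98 − 9.6) + 22.5 = 19.1

19.1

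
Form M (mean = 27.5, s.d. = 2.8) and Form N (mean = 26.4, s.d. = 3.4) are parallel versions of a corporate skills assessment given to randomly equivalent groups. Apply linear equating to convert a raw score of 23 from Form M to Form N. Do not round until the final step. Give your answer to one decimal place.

20.9

Linear equating: y = (SD_Y/SD_X)(x − M_X) + M_Y
y = (3.4/2.8)(23 − 27.5) + 26.4
y = 1.214286 × -4.5 + 26.4 = -5.4643 + 26.4 = 20.9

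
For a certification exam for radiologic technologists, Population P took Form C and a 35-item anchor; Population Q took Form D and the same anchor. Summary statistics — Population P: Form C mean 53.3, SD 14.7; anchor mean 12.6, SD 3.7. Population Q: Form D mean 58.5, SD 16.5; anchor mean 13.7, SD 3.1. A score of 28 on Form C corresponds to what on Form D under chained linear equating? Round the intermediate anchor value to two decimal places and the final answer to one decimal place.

Form C → anchor (Population P): v = (3.7/14.7)(28 − 53.3) + 12.6 = 6.23
anchor → Form D (Population Q): y = (16.5/3.1)(6.23 − 13.7) + 58.5 = 18.7

18.7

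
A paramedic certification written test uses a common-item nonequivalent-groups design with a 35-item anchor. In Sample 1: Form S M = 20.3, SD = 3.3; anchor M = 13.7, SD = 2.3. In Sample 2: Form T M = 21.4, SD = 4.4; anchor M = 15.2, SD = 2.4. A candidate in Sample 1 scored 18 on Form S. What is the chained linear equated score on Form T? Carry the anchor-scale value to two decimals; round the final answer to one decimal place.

Form S → anchor (Sample 1): v = (2.3/3.3)(18 − 20.3) + 13.7 = 12.10
anchor → Form T (Sample 2): y = (4.4/2.4)(12.10 − 15.2) + 21.4 = 15.7

15.7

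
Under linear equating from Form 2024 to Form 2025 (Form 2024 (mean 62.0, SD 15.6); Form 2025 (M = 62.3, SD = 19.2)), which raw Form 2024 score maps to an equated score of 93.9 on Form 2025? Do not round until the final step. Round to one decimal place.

Invert y = (SD_Y/SD_X)(x − M_X) + M_Y:
x = (SD_X/SD_Y)(y − M_Y) + M_X = (15.6/19.2)(93.9 − 62.3) + 62.0
x = 0.812500 × 31.600 + 62.0 = 87.7

87.7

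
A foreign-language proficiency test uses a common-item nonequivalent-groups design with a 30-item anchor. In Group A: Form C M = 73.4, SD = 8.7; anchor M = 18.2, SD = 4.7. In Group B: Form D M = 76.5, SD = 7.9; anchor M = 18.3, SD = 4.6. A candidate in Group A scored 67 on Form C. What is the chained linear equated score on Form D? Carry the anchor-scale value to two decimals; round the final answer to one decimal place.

70.4

Form C → anchor (Group A): v = (4.7/8.7)(67 − 73.4) + 18.2 = 14.74
anchor → Form D (Group B): y = (7.9/4.6)(14.74 − 18.3) + 76.5 = 70.4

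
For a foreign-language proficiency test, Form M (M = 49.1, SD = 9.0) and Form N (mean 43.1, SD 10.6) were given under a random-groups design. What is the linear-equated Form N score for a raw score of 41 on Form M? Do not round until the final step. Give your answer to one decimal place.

33.6

Linear equating: y = (SD_Y/SD_X)(x − M_X) + M_Y
y = (10.6/9.0)(41 − 49.1) + 43.1
y = 1.177778 × -8.1 + 43.1 = -9.5400 + 43.1 = 33.6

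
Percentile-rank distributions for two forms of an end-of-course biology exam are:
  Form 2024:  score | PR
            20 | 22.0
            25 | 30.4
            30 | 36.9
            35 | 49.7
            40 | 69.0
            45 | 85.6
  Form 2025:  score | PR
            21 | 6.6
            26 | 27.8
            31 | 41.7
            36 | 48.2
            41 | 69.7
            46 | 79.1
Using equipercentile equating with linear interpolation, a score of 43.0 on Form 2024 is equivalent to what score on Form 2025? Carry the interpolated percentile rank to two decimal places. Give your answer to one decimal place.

PR of 43.0 on Form 2024: 69.0 + (43.0 − 40)/(45 − 40) × (85.6 − 69.0) = 78.96
On Form 2025, PR 78.96 falls between score 41 (PR 69.7) and 46 (PR 79.1).
Interpolate: 41 + (78.96 − 69.7)/(79.1 − 69.7) × (46 − 41) = 45.9

45.9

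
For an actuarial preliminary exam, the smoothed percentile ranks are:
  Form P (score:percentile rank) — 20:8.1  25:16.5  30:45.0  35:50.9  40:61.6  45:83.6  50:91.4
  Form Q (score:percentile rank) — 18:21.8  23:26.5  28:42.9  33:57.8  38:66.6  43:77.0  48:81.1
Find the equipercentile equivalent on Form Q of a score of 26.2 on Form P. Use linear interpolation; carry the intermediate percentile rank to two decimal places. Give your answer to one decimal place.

PR of 26.2 on Form P: 16.5 + (26.2 − 25)/(30 − 25) × (45.0 − 16.5) = 23.34
On Form Q, PR 23.34 falls between score 18 (PR 21.8) and 23 (PR 26.5).
Interpolate: 18 + (23.34 − 21.8)/(26.5 − 21.8) × (23 − 18) = 19.6

19.6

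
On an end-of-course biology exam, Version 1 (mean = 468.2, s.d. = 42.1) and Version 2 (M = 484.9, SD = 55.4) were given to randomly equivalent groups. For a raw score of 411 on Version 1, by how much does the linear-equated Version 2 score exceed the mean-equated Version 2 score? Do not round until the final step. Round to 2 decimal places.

Mean-equated: 411 + (484.9 − 468.2) = 427.70
Linear-equated: (55.4/42.1)(411 − 468.2) + 484.9 = 409.630
Difference = 409.630 − 427.70 = -18.07

-18.07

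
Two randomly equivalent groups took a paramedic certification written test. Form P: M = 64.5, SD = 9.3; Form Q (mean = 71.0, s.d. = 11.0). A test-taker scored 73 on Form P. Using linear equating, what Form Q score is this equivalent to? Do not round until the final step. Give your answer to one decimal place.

81.1

Linear equating: y = (SD_Y/SD_X)(x − M_X) + M_Y
y = (11.0/9.3)(73 − 64.5) + 71.0
y = 1.182796 × 8.5 + 71.0 = 10.0538 + 71.0 = 81.1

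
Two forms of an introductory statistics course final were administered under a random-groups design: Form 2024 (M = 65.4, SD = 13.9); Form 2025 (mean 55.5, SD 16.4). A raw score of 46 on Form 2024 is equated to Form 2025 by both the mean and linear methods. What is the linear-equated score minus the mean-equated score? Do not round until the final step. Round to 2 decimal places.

-3.49

Mean-equated: 46 + (55.5 − 65.4) = 36.10
Linear-equated: (16.4/13.9)(46 − 65.4) + 55.5 = 32.611
Difference = 32.611 − 36.10 = -3.49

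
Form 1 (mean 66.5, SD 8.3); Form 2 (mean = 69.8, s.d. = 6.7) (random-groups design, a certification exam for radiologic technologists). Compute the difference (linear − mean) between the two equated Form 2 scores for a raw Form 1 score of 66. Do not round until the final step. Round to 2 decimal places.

Mean-equated: 66 + (69.8 − 66.5) = 69.30
Linear-equated: (6.7/8.3)(66 − 66.5) + 69.8 = 69.396
Difference = 69.396 − 69.30 = 0.10

0.10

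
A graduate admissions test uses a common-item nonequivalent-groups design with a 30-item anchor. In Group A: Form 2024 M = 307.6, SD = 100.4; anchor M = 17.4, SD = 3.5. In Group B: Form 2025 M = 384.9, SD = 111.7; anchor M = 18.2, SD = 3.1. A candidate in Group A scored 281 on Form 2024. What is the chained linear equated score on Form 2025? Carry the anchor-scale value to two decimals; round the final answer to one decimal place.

Form 2024 → anchor (Group A): v = (3.5/100.4)(281 − 307.6) + 17.4 = 16.47
anchor → Form 2025 (Group B): y = (111.7/3.1)(16.47 − 18.2) + 384.9 = 322.6

322.6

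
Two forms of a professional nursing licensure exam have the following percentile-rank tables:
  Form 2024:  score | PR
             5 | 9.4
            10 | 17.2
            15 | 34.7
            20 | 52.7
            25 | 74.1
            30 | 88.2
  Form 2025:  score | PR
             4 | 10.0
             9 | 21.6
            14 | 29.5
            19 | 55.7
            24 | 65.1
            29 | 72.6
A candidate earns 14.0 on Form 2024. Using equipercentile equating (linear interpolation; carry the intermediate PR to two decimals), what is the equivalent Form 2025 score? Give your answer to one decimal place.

PR of 14.0 on Form 2024: 17.2 + (14.0 − 10)/(15 − 10) × (34.7 − 17.2) = 31.20
On Form 2025, PR 31.20 falls between score 14 (PR 29.5) and 19 (PR 55.7).
Interpolate: 14 + (31.20 − 29.5)/(55.7 − 29.5) × (19 − 14) = 14.3

14.3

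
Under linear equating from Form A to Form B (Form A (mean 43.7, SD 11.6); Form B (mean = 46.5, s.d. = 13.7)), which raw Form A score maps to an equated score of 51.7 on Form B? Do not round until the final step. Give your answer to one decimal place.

Invert y = (SD_Y/SD_X)(x − M_X) + M_Y:
x = (SD_X/SD_Y)(y − M_Y) + M_X = (11.6/13.7)(51.7 − 46.5) + 43.7
x = 0.846715 × 5.200 + 43.7 = 48.1

48.1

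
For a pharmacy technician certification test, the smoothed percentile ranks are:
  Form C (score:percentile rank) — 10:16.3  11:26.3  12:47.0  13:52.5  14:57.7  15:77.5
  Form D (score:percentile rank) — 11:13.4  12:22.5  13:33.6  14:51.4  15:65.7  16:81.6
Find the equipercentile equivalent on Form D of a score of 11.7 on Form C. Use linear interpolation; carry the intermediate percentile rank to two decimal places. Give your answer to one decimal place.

PR of 11.7 on Form C: 26.3 + (11.7 − 11)/(12 − 11) × (47.0 − 26.3) = 40.79
On Form D, PR 40.79 falls between score 13 (PR 33.6) and 14 (PR 51.4).
Interpolate: 13 + (40.79 − 33.6)/(51.4 − 33.6) × (14 − 13) = 13.4

13.4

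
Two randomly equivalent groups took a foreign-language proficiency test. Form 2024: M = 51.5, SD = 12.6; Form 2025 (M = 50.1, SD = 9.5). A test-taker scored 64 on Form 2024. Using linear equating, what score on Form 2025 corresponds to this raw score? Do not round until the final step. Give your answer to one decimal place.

Linear equating: y = (SD_Y/SD_X)(x − M_X) + M_Y
y = (9.5/12.6)(64 − 51.5) + 50.1
y = 0.753968 × 12.5 + 50.1 = 9.4246 + 50.1 = 59.5

59.5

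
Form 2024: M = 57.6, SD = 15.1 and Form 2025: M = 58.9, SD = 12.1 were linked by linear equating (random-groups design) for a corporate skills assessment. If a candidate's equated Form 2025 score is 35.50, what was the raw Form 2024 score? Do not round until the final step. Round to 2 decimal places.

Invert y = (SD_Y/SD_X)(x − M_X) + M_Y:
x = (SD_X/SD_Y)(y − M_Y) + M_X = (15.1/12.1)(35.50 − 58.9) + 57.6
x = 1.247934 × -23.400 + 57.6 = 28.40

28.40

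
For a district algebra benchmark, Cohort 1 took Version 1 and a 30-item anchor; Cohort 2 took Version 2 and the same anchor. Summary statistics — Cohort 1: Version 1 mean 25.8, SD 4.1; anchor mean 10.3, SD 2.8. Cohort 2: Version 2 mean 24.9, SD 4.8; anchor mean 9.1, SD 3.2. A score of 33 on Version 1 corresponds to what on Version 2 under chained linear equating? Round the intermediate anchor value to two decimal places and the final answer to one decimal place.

Version 1 → anchor (Cohort 1): v = (2.8/4.1)(33 − 25.8) + 10.3 = 15.22
anchor → Version 2 (Cohort 2): y = (4.8/3.2)(15.22 − 9.1) + 24.9 = 34.1

34.1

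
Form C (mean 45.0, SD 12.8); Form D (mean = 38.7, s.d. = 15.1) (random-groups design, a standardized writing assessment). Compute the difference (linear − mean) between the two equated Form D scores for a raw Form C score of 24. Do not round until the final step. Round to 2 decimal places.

-3.77

Mean-equated: 24 + (38.7 − 45.0) = 17.70
Linear-equated: (15.1/12.8)(24 − 45.0) + 38.7 = 13.927
Difference = 13.927 − 17.70 = -3.77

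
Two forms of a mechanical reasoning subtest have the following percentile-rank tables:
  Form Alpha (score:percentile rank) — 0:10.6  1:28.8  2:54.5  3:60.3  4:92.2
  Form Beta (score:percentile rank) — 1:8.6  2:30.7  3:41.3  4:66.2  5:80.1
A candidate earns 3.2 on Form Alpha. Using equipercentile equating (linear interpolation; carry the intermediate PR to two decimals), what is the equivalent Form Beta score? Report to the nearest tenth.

4.0

PR of 3.2 on Form Alpha: 60.3 + (3.2 − 3)/(4 − 3) × (92.2 − 60.3) = 66.68
On Form Beta, PR 66.68 falls between score 4 (PR 66.2) and 5 (PR 80.1).
Interpolate: 4 + (66.68 − 66.2)/(80.1 − 66.2) × (5 − 4) = 4.0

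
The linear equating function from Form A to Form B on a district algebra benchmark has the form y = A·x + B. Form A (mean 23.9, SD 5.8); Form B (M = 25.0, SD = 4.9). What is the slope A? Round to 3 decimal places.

0.845

A = SD_Y / SD_X = 4.9 / 5.8 = 0.845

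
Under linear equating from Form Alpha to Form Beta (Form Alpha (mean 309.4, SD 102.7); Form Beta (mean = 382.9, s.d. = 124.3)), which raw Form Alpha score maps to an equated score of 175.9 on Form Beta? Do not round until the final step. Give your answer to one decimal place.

Invert y = (SD_Y/SD_X)(x − M_X) + M_Y:
x = (SD_X/SD_Y)(y − M_Y) + M_X = (102.7/124.3)(175.9 − 382.9) + 309.4
x = 0.826227 × -207.000 + 309.4 = 138.4

138.4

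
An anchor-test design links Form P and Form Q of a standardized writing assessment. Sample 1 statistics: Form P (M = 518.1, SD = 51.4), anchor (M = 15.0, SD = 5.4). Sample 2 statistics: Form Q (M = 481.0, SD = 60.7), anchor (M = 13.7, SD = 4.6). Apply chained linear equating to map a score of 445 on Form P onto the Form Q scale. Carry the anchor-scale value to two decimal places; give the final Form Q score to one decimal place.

396.8

Form P → anchor (Sample 1): v = (5.4/51.4)(445 − 518.1) + 15.0 = 7.32
anchor → Form Q (Sample 2): y = (60.7/4.6)(7.32 − 13.7) + 481.0 = 396.8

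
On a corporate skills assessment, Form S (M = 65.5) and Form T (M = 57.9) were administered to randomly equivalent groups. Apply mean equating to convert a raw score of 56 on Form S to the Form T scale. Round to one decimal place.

48.4

Mean equating: y = x + (M_Y − M_X) = 56 + (57.9 − 65.5) = 48.4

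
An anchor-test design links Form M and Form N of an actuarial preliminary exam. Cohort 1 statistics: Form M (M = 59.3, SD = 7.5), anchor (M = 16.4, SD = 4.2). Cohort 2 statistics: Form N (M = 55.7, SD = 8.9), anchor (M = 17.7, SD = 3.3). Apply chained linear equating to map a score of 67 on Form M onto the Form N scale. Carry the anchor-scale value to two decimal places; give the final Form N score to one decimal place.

Form M → anchor (Cohort 1): v = (4.2/7.5)(67 − 59.3) + 16.4 = 20.71
anchor → Form N (Cohort 2): y = (8.9/3.3)(20.71 − 17.7) + 55.7 = 63.8

63.8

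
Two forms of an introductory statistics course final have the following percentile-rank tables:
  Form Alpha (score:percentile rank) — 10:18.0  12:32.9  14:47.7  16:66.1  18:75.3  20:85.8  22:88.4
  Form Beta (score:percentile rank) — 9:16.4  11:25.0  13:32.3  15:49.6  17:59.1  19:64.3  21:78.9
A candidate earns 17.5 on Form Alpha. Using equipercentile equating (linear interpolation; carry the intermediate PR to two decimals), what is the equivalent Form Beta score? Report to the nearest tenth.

20.2

PR of 17.5 on Form Alpha: 66.1 + (17.5 − 16)/(18 − 16) × (75.3 − 66.1) = 73.00
On Form Beta, PR 73.00 falls between score 19 (PR 64.3) and 21 (PR 78.9).
Interpolate: 19 + (73.00 − 64.3)/(78.9 − 64.3) × (21 − 19) = 20.2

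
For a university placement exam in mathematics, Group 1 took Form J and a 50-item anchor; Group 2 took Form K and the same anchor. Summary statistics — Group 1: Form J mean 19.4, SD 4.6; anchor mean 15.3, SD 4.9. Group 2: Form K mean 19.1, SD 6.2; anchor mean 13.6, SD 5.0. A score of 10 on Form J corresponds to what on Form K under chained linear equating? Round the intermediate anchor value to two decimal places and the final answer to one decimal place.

8.8

Form J → anchor (Group 1): v = (4.9/4.6)(10 − 19.4) + 15.3 = 5.29
anchor → Form K (Group 2): y = (6.2/5.0)(5.29 − 13.6) + 19.1 = 8.8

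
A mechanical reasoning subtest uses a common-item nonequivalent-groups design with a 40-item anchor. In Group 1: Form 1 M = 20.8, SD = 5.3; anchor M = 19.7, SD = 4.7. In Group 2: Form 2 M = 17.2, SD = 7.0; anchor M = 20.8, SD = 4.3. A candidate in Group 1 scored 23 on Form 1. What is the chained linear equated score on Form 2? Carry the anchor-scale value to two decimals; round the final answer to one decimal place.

18.6

Form 1 → anchor (Group 1): v = (4.7/5.3)(23 − 20.8) + 19.7 = 21.65
anchor → Form 2 (Group 2): y = (7.0/4.3)(21.65 − 20.8) + 17.2 = 18.6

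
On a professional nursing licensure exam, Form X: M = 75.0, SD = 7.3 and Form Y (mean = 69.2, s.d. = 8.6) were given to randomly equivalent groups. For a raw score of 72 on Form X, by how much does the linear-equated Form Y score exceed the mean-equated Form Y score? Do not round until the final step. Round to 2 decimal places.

-0.53

Mean-equated: 72 + (69.2 − 75.0) = 66.20
Linear-equated: (8.6/7.3)(72 − 75.0) + 69.2 = 65.666
Difference = 65.666 − 66.20 = -0.53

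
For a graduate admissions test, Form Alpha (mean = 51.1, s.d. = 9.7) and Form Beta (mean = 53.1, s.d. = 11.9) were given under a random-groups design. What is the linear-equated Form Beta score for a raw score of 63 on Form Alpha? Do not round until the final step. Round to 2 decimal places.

67.70

Linear equating: y = (SD_Y/SD_X)(x − M_X) + M_Y
y = (11.9/9.7)(63 − 51.1) + 53.1
y = 1.226804 × 11.9 + 53.1 = 14.5990 + 53.1 = 67.70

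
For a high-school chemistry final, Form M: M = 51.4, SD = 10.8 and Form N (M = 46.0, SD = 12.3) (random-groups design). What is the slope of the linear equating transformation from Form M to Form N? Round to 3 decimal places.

1.139

A = SD_Y / SD_X = 12.3 / 10.8 = 1.139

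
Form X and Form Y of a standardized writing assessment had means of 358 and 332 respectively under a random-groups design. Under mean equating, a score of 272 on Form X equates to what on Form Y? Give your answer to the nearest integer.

Mean equating: y = x + (M_Y − M_X) = 272 + (332 − 358) = 246

246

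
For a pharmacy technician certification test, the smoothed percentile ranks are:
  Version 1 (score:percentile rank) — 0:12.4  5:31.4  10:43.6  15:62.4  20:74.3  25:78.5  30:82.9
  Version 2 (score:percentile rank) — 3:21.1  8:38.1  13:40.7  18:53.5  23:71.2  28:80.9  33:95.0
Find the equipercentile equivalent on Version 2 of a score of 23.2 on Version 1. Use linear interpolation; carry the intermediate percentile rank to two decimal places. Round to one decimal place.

26.0

PR of 23.2 on Version 1: 74.3 + (23.2 − 20)/(25 − 20) × (78.5 − 74.3) = 76.99
On Version 2, PR 76.99 falls between score 23 (PR 71.2) and 28 (PR 80.9).
Interpolate: 23 + (76.99 − 71.2)/(80.9 − 71.2) × (28 − 23) = 26.0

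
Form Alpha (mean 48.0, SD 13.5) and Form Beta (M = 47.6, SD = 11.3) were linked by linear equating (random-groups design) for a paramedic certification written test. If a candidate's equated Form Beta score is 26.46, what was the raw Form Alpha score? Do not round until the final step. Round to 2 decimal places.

Invert y = (SD_Y/SD_X)(x − M_X) + M_Y:
x = (SD_X/SD_Y)(y − M_Y) + M_X = (13.5/11.3)(26.46 − 47.6) + 48.0
x = 1.194690 × -21.140 + 48.0 = 22.74

22.74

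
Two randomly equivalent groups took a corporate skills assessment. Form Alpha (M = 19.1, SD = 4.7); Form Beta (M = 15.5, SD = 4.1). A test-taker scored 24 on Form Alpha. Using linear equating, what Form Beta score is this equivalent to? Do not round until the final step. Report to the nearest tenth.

19.8

Linear equating: y = (SD_Y/SD_X)(x − M_X) + M_Y
y = (4.1/4.7)(24 − 19.1) + 15.5
y = 0.872340 × 4.9 + 15.5 = 4.2745 + 15.5 = 19.8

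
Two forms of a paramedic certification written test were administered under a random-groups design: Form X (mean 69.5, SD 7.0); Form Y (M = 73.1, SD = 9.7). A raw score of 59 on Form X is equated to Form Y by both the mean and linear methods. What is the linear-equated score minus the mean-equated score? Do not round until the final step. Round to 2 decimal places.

Mean-equated: 59 + (73.1 − 69.5) = 62.60
Linear-equated: (9.7/7.0)(59 − 69.5) + 73.1 = 58.550
Difference = 58.550 − 62.60 = -4.05

-4.05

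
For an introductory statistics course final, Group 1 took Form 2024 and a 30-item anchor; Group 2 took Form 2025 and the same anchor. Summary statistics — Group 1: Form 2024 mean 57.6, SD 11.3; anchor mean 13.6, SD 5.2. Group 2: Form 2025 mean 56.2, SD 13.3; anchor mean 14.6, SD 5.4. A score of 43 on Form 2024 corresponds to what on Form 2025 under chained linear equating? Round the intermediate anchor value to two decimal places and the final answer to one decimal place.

Form 2024 → anchor (Group 1): v = (5.2/11.3)(43 − 57.6) + 13.6 = 6.88
anchor → Form 2025 (Group 2): y = (13.3/5.4)(6.88 − 14.6) + 56.2 = 37.2

37.2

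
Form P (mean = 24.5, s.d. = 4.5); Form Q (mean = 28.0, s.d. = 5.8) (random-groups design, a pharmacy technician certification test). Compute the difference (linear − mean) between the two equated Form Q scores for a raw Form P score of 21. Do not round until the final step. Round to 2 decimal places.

-1.01

Mean-equated: 21 + (28.0 − 24.5) = 24.50
Linear-equated: (5.8/4.5)(21 − 24.5) + 28.0 = 23.489
Difference = 23.489 − 24.50 = -1.01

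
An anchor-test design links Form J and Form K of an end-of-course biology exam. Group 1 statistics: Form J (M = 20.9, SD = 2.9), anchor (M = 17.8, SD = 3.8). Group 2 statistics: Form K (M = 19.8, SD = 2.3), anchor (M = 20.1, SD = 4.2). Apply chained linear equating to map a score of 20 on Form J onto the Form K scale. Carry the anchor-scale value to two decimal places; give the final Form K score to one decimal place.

17.9

Form J → anchor (Group 1): v = (3.8/2.9)(20 − 20.9) + 17.8 = 16.62
anchor → Form K (Group 2): y = (2.3/4.2)(16.62 − 20.1) + 19.8 = 17.9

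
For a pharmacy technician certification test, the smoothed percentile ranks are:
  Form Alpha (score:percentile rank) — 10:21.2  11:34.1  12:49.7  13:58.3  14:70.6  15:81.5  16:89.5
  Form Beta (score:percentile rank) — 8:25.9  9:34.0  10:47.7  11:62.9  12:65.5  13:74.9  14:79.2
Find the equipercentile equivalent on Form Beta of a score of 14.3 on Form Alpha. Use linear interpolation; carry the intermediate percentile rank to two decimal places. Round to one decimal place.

PR of 14.3 on Form Alpha: 70.6 + (14.3 − 14)/(15 − 14) × (81.5 − 70.6) = 73.87
On Form Beta, PR 73.87 falls between score 12 (PR 65.5) and 13 (PR 74.9).
Interpolate: 12 + (73.87 − 65.5)/(74.9 − 65.5) × (13 − 12) = 12.9

12.9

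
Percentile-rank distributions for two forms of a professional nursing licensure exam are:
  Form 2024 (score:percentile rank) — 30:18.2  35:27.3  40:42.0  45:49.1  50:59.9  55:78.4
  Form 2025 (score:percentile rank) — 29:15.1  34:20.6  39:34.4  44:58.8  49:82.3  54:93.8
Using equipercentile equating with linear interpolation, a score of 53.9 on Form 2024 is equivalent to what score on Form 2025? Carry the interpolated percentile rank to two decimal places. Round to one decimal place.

PR of 53.9 on Form 2024: 59.9 + (53.9 − 50)/(55 − 50) × (78.4 − 59.9) = 74.33
On Form 2025, PR 74.33 falls between score 44 (PR 58.8) and 49 (PR 82.3).
Interpolate: 44 + (74.33 − 58.8)/(82.3 − 58.8) × (49 − 44) = 47.3

47.3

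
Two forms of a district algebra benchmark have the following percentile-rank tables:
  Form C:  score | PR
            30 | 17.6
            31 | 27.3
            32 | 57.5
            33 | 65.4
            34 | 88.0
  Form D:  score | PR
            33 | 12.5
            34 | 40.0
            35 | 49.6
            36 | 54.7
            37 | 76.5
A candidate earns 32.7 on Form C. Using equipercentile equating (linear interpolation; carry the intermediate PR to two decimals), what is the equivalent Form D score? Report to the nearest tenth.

36.4

PR of 32.7 on Form C: 57.5 + (32.7 − 32)/(33 − 32) × (65.4 − 57.5) = 63.03
On Form D, PR 63.03 falls between score 36 (PR 54.7) and 37 (PR 76.5).
Interpolate: 36 + (63.03 − 54.7)/(76.5 − 54.7) × (37 − 36) = 36.4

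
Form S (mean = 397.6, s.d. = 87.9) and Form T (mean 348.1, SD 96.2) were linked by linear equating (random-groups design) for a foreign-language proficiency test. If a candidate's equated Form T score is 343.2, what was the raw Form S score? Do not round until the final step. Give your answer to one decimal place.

Invert y = (SD_Y/SD_X)(x − M_X) + M_Y:
x = (SD_X/SD_Y)(y − M_Y) + M_X = (87.9/96.2)(343.2 − 348.1) + 397.6
x = 0.913721 × -4.900 + 397.6 = 393.1

393.1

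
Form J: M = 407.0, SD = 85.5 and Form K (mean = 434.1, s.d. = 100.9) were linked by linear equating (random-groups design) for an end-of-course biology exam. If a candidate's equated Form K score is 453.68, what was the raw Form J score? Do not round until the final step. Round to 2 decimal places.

423.59

Invert y = (SD_Y/SD_X)(x − M_X) + M_Y:
x = (SD_X/SD_Y)(y − M_Y) + M_X = (85.5/100.9)(453.68 − 434.1) + 407.0
x = 0.847374 × 19.580 + 407.0 = 423.59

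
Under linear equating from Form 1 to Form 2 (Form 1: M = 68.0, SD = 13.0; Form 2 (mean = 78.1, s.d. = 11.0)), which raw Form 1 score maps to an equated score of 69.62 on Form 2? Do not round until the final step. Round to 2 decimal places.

Invert y = (SD_Y/SD_X)(x − M_X) + M_Y:
x = (SD_X/SD_Y)(y − M_Y) + M_X = (13.0/11.0)(69.62 − 78.1) + 68.0
x = 1.181818 × -8.480 + 68.0 = 57.98

57.98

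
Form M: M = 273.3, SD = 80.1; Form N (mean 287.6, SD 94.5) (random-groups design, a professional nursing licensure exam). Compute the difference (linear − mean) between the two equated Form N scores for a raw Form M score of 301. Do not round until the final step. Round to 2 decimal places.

Mean-equated: 301 + (287.6 − 273.3) = 315.30
Linear-equated: (94.5/80.1)(301 − 273.3) + 287.6 = 320.280
Difference = 320.280 − 315.30 = 4.98

4.98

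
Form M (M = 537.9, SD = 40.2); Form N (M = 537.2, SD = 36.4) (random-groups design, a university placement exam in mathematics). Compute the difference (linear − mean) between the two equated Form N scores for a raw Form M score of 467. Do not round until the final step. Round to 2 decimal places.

6.70

Mean-equated: 467 + (537.2 − 537.9) = 466.30
Linear-equated: (36.4/40.2)(467 − 537.9) + 537.2 = 473.002
Difference = 473.002 − 466.30 = 6.70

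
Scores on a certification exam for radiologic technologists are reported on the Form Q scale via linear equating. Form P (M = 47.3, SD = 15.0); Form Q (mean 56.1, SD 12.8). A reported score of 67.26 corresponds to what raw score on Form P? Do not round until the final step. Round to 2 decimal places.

Invert y = (SD_Y/SD_X)(x − M_X) + M_Y:
x = (SD_X/SD_Y)(y − M_Y) + M_X = (15.0/12.8)(67.26 − 56.1) + 47.3
x = 1.171875 × 11.160 + 47.3 = 60.38

60.38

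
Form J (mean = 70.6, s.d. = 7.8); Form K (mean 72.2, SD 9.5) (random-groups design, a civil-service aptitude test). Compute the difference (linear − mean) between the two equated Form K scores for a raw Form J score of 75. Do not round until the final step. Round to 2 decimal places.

0.96

Mean-equated: 75 + (72.2 − 70.6) = 76.60
Linear-equated: (9.5/7.8)(75 − 70.6) + 72.2 = 77.559
Difference = 77.559 − 76.60 = 0.96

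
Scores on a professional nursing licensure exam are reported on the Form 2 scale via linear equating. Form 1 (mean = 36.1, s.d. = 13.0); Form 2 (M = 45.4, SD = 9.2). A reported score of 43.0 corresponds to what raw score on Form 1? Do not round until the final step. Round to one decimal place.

32.7

Invert y = (SD_Y/SD_X)(x − M_X) + M_Y:
x = (SD_X/SD_Y)(y − M_Y) + M_X = (13.0/9.2)(43.0 − 45.4) + 36.1
x = 1.413043 × -2.400 + 36.1 = 32.7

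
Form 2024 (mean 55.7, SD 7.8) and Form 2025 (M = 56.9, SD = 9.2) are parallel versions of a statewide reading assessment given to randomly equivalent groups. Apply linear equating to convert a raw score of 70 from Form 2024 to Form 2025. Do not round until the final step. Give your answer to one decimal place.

73.8

Linear equating: y = (SD_Y/SD_X)(x − M_X) + M_Y
y = (9.2/7.8)(70 − 55.7) + 56.9
y = 1.179487 × 14.3 + 56.9 = 16.8667 + 56.9 = 73.8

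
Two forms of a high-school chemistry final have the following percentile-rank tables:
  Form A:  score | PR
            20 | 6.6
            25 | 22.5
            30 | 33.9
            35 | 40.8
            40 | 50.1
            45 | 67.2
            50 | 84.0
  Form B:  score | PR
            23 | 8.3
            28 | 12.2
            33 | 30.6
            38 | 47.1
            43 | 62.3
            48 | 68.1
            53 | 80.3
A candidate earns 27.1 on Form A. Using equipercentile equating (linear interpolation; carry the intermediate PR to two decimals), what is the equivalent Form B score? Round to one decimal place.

PR of 27.1 on Form A: 22.5 + (27.1 − 25)/(30 − 25) × (33.9 − 22.5) = 27.29
On Form B, PR 27.29 falls between score 28 (PR 12.2) and 33 (PR 30.6).
Interpolate: 28 + (27.29 − 12.2)/(30.6 − 12.2) × (33 − 28) = 32.1

32.1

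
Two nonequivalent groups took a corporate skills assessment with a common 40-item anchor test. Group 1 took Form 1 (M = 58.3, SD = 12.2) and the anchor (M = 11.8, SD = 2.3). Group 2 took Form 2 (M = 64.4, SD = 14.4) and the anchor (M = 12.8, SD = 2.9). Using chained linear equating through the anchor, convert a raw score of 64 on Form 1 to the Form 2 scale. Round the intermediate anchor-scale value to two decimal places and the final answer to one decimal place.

Form 1 → anchor (Group 1): v = (2.3/12.2)(64 − 58.3) + 11.8 = 12.87
anchor → Form 2 (Group 2): y = (14.4/2.9)(12.87 − 12.8) + 64.4 = 64.7

64.7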